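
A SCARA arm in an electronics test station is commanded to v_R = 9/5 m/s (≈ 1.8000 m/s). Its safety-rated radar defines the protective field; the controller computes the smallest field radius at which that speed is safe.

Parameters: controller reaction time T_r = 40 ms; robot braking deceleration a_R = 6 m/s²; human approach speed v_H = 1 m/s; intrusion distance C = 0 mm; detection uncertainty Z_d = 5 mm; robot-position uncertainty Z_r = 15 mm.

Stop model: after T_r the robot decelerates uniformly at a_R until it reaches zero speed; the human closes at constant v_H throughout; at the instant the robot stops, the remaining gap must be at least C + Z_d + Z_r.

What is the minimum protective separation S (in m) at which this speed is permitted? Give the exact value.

braking lasts T_s = (9/5)/6 = 0.3000 s
reaction-phase robot travel = 1.8000·0.0400 = 0.0720 m
robot covers 1.8000·0.3000 − ½·6.0000·0.3000² = 0.2700 m while stopping
human closes 1.0000·0.3400 = 0.3400 m
C+Z_d+Z_r = 0.0000+0.0050+0.0150 = 0.0200 m
S_min ≈ 0.0720+0.2700+0.3400+0.0200  ⇒  S_min = 351/500 m

S_min = 351/500 m = 0.7020 m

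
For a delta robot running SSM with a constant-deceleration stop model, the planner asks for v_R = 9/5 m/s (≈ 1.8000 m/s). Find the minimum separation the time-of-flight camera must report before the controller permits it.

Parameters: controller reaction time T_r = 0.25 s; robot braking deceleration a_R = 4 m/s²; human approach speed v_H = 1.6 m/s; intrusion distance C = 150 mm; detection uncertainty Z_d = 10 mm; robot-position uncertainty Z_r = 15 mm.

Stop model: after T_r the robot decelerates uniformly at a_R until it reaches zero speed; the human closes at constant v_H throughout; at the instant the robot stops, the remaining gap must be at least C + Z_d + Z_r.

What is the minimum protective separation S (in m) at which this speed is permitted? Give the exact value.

stop time T_s = (9/5)/4 = 0.4500 s
reaction-phase robot travel = 1.8000·0.2500 = 0.4500 m
robot covers 1.8000·0.4500 − ½·4.0000·0.4500² = 0.4050 m while stopping
human over T_r+T_s: 1.6000·(0.2500+0.4500) = 1.1200 m
residual clearance needed = 0.1500+0.0100+0.0150 = 0.1750 m
S_min ≈ 0.4500+0.4050+1.1200+0.1750  ⇒  S_min = 43/20 m

S_min = 43/20 m = 2.1500 m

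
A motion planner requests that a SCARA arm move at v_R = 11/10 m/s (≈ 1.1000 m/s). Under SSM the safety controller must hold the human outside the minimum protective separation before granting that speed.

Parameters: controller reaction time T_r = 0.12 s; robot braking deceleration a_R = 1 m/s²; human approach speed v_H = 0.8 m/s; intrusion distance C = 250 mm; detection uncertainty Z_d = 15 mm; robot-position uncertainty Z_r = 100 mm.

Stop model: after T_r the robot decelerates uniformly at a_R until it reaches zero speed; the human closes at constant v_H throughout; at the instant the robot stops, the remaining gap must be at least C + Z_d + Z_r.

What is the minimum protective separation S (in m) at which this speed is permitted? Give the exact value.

S_min = 1039/500 m = 2.0780 m

braking lasts T_s = (11/10)/1 = 1.1000 s
robot covers v_R·T_r = 1.1000·0.1200 = 0.1320 m before braking
braking distance = 1.1000²/(2·1.0000) = 0.6050 m
human closes 0.8000·1.2200 = 0.9760 m
residual clearance needed = 0.2500+0.0150+0.1000 = 0.3650 m
S_min ≈ 0.1320+0.6050+0.9760+0.3650  ⇒  S_min = 1039/500 m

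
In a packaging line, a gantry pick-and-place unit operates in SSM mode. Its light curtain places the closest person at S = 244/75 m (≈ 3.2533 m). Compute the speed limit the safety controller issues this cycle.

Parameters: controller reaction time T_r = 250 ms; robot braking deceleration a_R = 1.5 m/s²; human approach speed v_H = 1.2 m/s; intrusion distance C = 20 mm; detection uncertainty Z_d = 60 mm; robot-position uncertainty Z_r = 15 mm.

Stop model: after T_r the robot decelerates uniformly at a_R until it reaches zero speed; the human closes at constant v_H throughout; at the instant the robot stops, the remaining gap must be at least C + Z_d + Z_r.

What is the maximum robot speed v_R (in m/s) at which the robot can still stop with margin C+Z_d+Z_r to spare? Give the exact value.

at the boundary: (1/3)·v² + (21/20)·v + (-343/120) = 0
  disc = (21/20)² − 4·(1/3)·(-343/120) = 17689/3600 ; √disc = 133/60
  v_R = (−(21/20) + 133/60) / (2·(1/3)) = 7/4 m/s
check:
braking lasts T_s = (7/4)/(3/2) = 1.1667 s
reaction-phase robot travel = 1.7500·0.2500 = 0.4375 m
braking distance = 1.7500²/(2·1.5000) = 1.0208 m
person approaches 1.2000·(0.2500+1.1667) = 1.7000 m
margins: 0.0200+0.0600+0.0150 = 0.0950 m
sum ≈ 0.4375+1.0208+1.7000+0.0950 ≈ 3.2533 m = S ✓

v_R_max = 7/4 m/s = 1.7500 m/s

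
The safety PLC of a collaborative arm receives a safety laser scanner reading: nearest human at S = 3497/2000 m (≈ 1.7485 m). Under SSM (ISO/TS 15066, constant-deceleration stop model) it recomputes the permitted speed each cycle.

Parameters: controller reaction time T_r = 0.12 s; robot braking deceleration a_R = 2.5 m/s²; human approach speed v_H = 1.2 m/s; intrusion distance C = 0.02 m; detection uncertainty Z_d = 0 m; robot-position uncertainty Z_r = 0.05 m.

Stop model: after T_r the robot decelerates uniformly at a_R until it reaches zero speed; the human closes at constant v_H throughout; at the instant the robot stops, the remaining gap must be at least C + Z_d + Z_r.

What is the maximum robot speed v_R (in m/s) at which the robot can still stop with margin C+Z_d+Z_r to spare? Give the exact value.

quadratic (1/5)·v² + (3/5)·v + (-3069/2000) = 0
  disc = (3/5)² − 4·(1/5)·(-3069/2000) = 3969/2500 ; √disc = 63/50
  v_R = (−(3/5) + 63/50) / (2·(1/5)) = 33/20 m/s
check:
braking lasts T_s = (33/20)/(5/2) = 0.6600 s
reaction-phase robot travel = 1.6500·0.1200 = 0.1980 m
robot under decel: 1.6500²/(2·2.5000) = 0.5445 m
person approaches 1.2000·(0.1200+0.6600) = 0.9360 m
margins: 0.0200+0.0000+0.0500 = 0.0700 m
sum ≈ 0.1980+0.5445+0.9360+0.0700 ≈ 1.7485 m = S ✓

v_R_max = 33/20 m/s = 1.6500 m/s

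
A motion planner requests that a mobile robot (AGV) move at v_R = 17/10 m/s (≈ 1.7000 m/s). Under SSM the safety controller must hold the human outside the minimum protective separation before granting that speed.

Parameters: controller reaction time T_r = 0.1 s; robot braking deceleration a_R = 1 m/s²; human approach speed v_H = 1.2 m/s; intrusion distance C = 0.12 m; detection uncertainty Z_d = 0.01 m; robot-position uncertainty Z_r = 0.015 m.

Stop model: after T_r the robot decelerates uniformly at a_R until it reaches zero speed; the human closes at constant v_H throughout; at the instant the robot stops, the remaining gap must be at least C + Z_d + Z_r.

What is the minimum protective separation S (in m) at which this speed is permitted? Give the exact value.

S_min = 98/25 m = 3.9200 m

stop time T_s = (17/10)/1 = 1.7000 s
robot in T_r: 1.7000·0.1000 = 0.1700 m
braking distance = 1.7000²/(2·1.0000) = 1.4450 m
person approaches 1.2000·(0.1000+1.7000) = 2.1600 m
residual clearance needed = 0.1200+0.0100+0.0150 = 0.1450 m
S_min ≈ 0.1700+1.4450+2.1600+0.1450  ⇒  S_min = 98/25 m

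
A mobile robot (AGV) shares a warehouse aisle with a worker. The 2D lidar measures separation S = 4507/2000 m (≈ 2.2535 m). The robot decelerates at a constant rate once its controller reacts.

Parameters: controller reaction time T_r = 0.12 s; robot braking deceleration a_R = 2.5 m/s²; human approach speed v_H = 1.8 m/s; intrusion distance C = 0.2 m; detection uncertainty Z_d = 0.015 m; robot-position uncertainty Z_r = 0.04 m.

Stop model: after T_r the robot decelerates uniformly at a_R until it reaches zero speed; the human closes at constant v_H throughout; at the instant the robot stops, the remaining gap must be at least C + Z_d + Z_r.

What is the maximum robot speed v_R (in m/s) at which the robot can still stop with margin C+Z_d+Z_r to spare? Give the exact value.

quadratic (1/5)·v² + (21/25)·v + (-713/400) = 0
  disc = (21/25)² − 4·(1/5)·(-713/400) = 5329/2500 ; √disc = 73/50
  v_R = (−(21/25) + 73/50) / (2·(1/5)) = 31/20 m/s
check:
stop time T_s = (31/20)/(5/2) = 0.6200 s
reaction-phase robot travel = 1.5500·0.1200 = 0.1860 m
robot under decel: 1.5500²/(2·2.5000) = 0.4805 m
human over T_r+T_s: 1.8000·(0.1200+0.6200) = 1.3320 m
C+Z_d+Z_r = 0.2000+0.0150+0.0400 = 0.2550 m
sum ≈ 0.1860+0.4805+1.3320+0.2550 ≈ 2.2535 m = S ✓

v_R_max = 31/20 m/s = 1.5500 m/s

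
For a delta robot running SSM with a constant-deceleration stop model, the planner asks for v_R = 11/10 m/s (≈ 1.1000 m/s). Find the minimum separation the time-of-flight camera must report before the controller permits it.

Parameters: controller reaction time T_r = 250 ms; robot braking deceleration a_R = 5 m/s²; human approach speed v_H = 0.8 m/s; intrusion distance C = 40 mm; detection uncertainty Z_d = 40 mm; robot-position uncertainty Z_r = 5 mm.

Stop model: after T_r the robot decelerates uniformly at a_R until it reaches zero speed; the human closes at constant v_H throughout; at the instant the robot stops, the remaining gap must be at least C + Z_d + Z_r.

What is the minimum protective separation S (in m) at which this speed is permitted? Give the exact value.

S_min = 857/1000 m = 0.8570 m

T_s = v_R/a_R = (11/10)/5 = 0.2200 s
reaction-phase robot travel = 1.1000·0.2500 = 0.2750 m
robot covers 1.1000·0.2200 − ½·5.0000·0.2200² = 0.1210 m while stopping
person approaches 0.8000·(0.2500+0.2200) = 0.3760 m
margins: 0.0400+0.0400+0.0050 = 0.0850 m
S_min ≈ 0.2750+0.1210+0.3760+0.0850  ⇒  S_min = 857/1000 m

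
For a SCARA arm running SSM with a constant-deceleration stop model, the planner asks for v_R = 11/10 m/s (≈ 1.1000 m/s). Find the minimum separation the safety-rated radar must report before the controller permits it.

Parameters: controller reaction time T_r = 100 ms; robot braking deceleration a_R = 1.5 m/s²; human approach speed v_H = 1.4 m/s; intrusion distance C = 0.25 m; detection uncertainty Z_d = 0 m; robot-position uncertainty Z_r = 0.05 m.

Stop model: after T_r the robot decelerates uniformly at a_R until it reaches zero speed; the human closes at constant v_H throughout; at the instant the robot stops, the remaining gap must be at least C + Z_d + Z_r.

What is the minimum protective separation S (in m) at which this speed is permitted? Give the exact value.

S_min = 99/50 m = 1.9800 m

braking lasts T_s = (11/10)/(3/2) = 0.7333 s
reaction-phase robot travel = 1.1000·0.1000 = 0.1100 m
braking distance = 1.1000²/(2·1.5000) = 0.4033 m
person approaches 1.4000·(0.1000+0.7333) = 1.1667 m
margins: 0.2500+0.0000+0.0500 = 0.3000 m
S_min ≈ 0.1100+0.4033+1.1667+0.3000  ⇒  S_min = 99/50 m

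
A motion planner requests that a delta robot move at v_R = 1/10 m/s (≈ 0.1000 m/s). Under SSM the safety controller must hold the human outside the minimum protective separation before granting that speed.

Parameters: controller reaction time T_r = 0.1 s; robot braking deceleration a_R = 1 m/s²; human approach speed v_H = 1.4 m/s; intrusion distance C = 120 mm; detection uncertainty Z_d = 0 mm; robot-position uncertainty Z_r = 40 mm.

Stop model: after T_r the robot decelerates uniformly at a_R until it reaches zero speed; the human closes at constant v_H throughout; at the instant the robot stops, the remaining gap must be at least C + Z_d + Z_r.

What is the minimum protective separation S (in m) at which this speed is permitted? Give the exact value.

stop time T_s = (1/10)/1 = 0.1000 s
reaction-phase robot travel = 0.1000·0.1000 = 0.0100 m
robot covers 0.1000·0.1000 − ½·1.0000·0.1000² = 0.0050 m while stopping
human over T_r+T_s: 1.4000·(0.1000+0.1000) = 0.2800 m
C+Z_d+Z_r = 0.1200+0.0000+0.0400 = 0.1600 m
S_min ≈ 0.0100+0.0050+0.2800+0.1600  ⇒  S_min = 91/200 m

S_min = 91/200 m = 0.4550 m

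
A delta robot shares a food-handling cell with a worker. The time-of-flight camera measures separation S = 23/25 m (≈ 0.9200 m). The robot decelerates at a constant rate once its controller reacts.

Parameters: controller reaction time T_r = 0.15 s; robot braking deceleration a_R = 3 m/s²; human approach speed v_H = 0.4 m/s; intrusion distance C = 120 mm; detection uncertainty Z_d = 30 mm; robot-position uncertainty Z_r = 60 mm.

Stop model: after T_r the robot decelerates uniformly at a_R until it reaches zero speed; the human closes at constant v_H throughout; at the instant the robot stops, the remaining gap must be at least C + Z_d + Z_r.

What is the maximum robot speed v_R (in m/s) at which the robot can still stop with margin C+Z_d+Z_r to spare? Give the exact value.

quadratic (1/6)·v² + (17/60)·v + (-13/20) = 0
  disc = (17/60)² − 4·(1/6)·(-13/20) = 1849/3600 ; √disc = 43/60
  v_R = (−(17/60) + 43/60) / (2·(1/6)) = 13/10 m/s
check:
stop time T_s = (13/10)/3 = 0.4333 s
reaction-phase robot travel = 1.3000·0.1500 = 0.1950 m
robot covers 1.3000·0.4333 − ½·3.0000·0.4333² = 0.2817 m while stopping
person approaches 0.4000·(0.1500+0.4333) = 0.2333 m
margins: 0.1200+0.0300+0.0600 = 0.2100 m
sum ≈ 0.1950+0.2817+0.2333+0.2100 ≈ 0.9200 m = S ✓

v_R_max = 13/10 m/s = 1.3000 m/s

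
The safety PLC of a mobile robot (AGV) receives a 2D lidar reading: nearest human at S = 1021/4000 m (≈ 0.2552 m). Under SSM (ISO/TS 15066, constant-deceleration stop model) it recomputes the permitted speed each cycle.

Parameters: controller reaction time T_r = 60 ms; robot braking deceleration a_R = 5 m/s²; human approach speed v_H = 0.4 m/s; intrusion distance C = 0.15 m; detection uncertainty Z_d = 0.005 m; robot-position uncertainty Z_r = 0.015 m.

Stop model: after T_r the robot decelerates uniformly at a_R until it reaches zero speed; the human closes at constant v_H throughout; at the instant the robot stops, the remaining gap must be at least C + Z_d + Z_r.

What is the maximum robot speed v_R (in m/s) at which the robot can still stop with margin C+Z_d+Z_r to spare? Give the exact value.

v_R_max = 7/20 m/s = 0.3500 m/s

quadratic (1/10)·v² + (7/50)·v + (-49/800) = 0
  disc = (7/50)² − 4·(1/10)·(-49/800) = 441/10000 ; √disc = 21/100
  v_R = (−(7/50) + 21/100) / (2·(1/10)) = 7/20 m/s
check:
braking lasts T_s = (7/20)/5 = 0.0700 s
reaction-phase robot travel = 0.3500·0.0600 = 0.0210 m
robot covers 0.3500·0.0700 − ½·5.0000·0.0700² = 0.0123 m while stopping
human closes 0.4000·0.1300 = 0.0520 m
C+Z_d+Z_r = 0.1500+0.0050+0.0150 = 0.1700 m
sum ≈ 0.0210+0.0123+0.0520+0.1700 ≈ 0.2552 m = S ✓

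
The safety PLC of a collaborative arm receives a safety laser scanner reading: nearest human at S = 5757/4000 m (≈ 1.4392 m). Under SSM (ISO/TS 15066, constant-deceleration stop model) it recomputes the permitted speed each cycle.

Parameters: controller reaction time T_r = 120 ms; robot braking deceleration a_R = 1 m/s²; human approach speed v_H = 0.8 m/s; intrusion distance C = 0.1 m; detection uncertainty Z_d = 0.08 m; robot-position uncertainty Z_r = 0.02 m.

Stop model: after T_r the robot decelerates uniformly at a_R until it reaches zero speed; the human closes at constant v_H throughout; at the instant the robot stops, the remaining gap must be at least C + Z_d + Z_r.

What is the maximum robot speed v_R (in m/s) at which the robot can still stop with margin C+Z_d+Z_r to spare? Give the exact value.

at the boundary: (1/2)·v² + (23/25)·v + (-4573/4000) = 0
  disc = (23/25)² − 4·(1/2)·(-4573/4000) = 31329/10000 ; √disc = 177/100
  v_R = (−(23/25) + 177/100) / (2·(1/2)) = 17/20 m/s
check:
braking lasts T_s = (17/20)/1 = 0.8500 s
reaction-phase robot travel = 0.8500·0.1200 = 0.1020 m
braking distance = 0.8500²/(2·1.0000) = 0.3613 m
human over T_r+T_s: 0.8000·(0.1200+0.8500) = 0.7760 m
margins: 0.1000+0.0800+0.0200 = 0.2000 m
sum ≈ 0.1020+0.3613+0.7760+0.2000 ≈ 1.4392 m = S ✓

v_R_max = 17/20 m/s = 0.8500 m/s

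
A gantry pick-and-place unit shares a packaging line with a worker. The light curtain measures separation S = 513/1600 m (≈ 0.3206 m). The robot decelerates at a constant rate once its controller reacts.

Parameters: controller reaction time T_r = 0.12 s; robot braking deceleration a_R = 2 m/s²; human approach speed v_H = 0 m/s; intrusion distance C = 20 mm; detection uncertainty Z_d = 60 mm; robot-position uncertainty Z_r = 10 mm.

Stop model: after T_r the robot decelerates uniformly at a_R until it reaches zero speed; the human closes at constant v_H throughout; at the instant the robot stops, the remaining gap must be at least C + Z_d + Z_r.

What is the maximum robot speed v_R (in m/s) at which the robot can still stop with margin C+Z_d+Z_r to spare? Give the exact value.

at the boundary: (1/4)·v² + (3/25)·v + (-369/1600) = 0
  disc = (3/25)² − 4·(1/4)·(-369/1600) = 9801/40000 ; √disc = 99/200
  v_R = (−(3/25) + 99/200) / (2·(1/4)) = 3/4 m/s
check:
T_s = v_R/a_R = (3/4)/2 = 0.3750 s
reaction-phase robot travel = 0.7500·0.1200 = 0.0900 m
robot covers 0.7500·0.3750 − ½·2.0000·0.3750² = 0.1406 m while stopping
human over T_r+T_s: 0.0000·(0.1200+0.3750) = 0.0000 m
C+Z_d+Z_r = 0.0200+0.0600+0.0100 = 0.0900 m
sum ≈ 0.0900+0.1406+0.0000+0.0900 ≈ 0.3206 m = S ✓

v_R_max = 3/4 m/s = 0.7500 m/s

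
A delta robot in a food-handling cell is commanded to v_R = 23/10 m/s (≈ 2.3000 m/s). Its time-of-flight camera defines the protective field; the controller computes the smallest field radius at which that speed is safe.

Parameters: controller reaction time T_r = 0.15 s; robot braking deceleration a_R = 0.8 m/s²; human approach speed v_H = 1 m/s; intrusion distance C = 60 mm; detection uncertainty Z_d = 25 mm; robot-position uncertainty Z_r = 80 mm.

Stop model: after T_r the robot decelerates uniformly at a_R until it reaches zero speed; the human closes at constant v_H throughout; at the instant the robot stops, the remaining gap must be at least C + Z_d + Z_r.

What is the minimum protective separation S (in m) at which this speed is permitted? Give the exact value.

S_min = 5473/800 m = 6.8412 m

T_s = v_R/a_R = (23/10)/(4/5) = 2.8750 s
robot covers v_R·T_r = 2.3000·0.1500 = 0.3450 m before braking
robot under decel: 2.3000²/(2·0.8000) = 3.3062 m
human over T_r+T_s: 1.0000·(0.1500+2.8750) = 3.0250 m
margins: 0.0600+0.0250+0.0800 = 0.1650 m
S_min ≈ 0.3450+3.3062+3.0250+0.1650  ⇒  S_min = 5473/800 m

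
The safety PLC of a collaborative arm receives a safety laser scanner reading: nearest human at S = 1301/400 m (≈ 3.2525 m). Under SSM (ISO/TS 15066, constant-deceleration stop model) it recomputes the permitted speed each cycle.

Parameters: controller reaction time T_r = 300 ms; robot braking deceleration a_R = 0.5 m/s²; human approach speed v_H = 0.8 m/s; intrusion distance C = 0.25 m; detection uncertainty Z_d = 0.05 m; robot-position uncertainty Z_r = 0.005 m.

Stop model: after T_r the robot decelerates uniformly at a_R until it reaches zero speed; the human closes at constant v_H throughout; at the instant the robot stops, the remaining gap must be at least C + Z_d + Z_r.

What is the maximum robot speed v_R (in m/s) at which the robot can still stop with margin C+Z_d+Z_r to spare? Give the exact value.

v_R_max = 19/20 m/s = 0.9500 m/s

quadratic (1)·v² + (19/10)·v + (-1083/400) = 0
  disc = (19/10)² − 4·(1)·(-1083/400) = 361/25 ; √disc = 19/5
  v_R = (−(19/10) + 19/5) / (2·(1)) = 19/20 m/s
check:
braking lasts T_s = (19/20)/(1/2) = 1.9000 s
reaction-phase robot travel = 0.9500·0.3000 = 0.2850 m
robot covers 0.9500·1.9000 − ½·0.5000·1.9000² = 0.9025 m while stopping
person approaches 0.8000·(0.3000+1.9000) = 1.7600 m
margins: 0.2500+0.0500+0.0050 = 0.3050 m
sum ≈ 0.2850+0.9025+1.7600+0.3050 ≈ 3.2525 m = S ✓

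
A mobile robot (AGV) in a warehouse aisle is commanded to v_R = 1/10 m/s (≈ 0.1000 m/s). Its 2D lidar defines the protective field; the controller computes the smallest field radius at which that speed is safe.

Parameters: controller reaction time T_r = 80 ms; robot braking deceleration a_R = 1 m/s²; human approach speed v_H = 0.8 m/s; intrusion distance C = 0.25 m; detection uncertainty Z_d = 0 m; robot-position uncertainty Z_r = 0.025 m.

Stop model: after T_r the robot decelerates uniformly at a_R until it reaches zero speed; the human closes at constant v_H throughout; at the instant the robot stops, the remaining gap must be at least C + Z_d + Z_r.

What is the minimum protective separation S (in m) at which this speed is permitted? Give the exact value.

T_s = v_R/a_R = (1/10)/1 = 0.1000 s
robot covers v_R·T_r = 0.1000·0.0800 = 0.0080 m before braking
braking distance = 0.1000²/(2·1.0000) = 0.0050 m
person approaches 0.8000·(0.0800+0.1000) = 0.1440 m
margins: 0.2500+0.0000+0.0250 = 0.2750 m
S_min ≈ 0.0080+0.0050+0.1440+0.2750  ⇒  S_min = 54/125 m

S_min = 54/125 m = 0.4320 m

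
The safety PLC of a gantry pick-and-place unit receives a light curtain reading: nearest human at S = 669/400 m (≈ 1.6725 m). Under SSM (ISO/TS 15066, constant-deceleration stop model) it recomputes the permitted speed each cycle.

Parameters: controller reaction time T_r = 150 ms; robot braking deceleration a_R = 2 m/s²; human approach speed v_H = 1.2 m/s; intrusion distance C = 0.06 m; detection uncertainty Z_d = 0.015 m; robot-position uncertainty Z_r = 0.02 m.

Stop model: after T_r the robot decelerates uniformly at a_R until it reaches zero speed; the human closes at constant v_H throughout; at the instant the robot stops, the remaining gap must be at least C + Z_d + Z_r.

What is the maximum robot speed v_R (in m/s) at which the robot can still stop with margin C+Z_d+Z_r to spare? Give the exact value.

collect terms ⇒ (1/4)·v_R² + (3/4)·v_R + (-559/400) = 0
  disc = (3/4)² − 4·(1/4)·(-559/400) = 49/25 ; √disc = 7/5
  v_R = (−(3/4) + 7/5) / (2·(1/4)) = 13/10 m/s
check:
stop time T_s = (13/10)/2 = 0.6500 s
robot in T_r: 1.3000·0.1500 = 0.1950 m
robot covers 1.3000·0.6500 − ½·2.0000·0.6500² = 0.4225 m while stopping
person approaches 1.2000·(0.1500+0.6500) = 0.9600 m
C+Z_d+Z_r = 0.0600+0.0150+0.0200 = 0.0950 m
sum ≈ 0.1950+0.4225+0.9600+0.0950 ≈ 1.6725 m = S ✓

v_R_max = 13/10 m/s = 1.3000 m/s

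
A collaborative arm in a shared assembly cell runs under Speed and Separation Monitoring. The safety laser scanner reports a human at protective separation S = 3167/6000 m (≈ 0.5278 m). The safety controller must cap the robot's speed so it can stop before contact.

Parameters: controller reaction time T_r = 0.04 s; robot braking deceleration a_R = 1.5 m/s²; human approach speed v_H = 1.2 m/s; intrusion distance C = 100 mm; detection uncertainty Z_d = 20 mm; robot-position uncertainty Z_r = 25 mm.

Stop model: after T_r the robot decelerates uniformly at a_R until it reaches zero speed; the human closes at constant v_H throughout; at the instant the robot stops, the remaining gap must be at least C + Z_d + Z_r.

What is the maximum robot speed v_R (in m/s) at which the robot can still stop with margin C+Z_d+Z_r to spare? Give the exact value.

v_R_max = 7/20 m/s = 0.3500 m/s

at the boundary: (1/3)·v² + (21/25)·v + (-2009/6000) = 0
  disc = (21/25)² − 4·(1/3)·(-2009/6000) = 25921/22500 ; √disc = 161/150
  v_R = (−(21/25) + 161/150) / (2·(1/3)) = 7/20 m/s
check:
T_s = v_R/a_R = (7/20)/(3/2) = 0.2333 s
reaction-phase robot travel = 0.3500·0.0400 = 0.0140 m
robot covers 0.3500·0.2333 − ½·1.5000·0.2333² = 0.0408 m while stopping
human over T_r+T_s: 1.2000·(0.0400+0.2333) = 0.3280 m
C+Z_d+Z_r = 0.1000+0.0200+0.0250 = 0.1450 m
sum ≈ 0.0140+0.0408+0.3280+0.1450 ≈ 0.5278 m = S ✓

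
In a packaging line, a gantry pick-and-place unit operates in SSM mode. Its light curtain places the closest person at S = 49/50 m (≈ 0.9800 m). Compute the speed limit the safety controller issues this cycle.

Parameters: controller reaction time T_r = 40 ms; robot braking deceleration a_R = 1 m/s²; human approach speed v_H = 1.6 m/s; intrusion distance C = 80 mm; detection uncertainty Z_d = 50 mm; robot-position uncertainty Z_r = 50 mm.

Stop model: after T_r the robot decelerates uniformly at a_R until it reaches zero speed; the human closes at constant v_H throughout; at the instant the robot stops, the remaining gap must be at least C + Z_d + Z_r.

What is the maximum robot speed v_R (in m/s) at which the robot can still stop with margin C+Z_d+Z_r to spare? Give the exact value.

at the boundary: (1/2)·v² + (41/25)·v + (-92/125) = 0
  disc = (41/25)² − 4·(1/2)·(-92/125) = 2601/625 ; √disc = 51/25
  v_R = (−(41/25) + 51/25) / (2·(1/2)) = 2/5 m/s
check:
braking lasts T_s = (2/5)/1 = 0.4000 s
robot in T_r: 0.4000·0.0400 = 0.0160 m
braking distance = 0.4000²/(2·1.0000) = 0.0800 m
human closes 1.6000·0.4400 = 0.7040 m
margins: 0.0800+0.0500+0.0500 = 0.1800 m
sum ≈ 0.0160+0.0800+0.7040+0.1800 ≈ 0.9800 m = S ✓

v_R_max = 2/5 m/s = 0.4000 m/s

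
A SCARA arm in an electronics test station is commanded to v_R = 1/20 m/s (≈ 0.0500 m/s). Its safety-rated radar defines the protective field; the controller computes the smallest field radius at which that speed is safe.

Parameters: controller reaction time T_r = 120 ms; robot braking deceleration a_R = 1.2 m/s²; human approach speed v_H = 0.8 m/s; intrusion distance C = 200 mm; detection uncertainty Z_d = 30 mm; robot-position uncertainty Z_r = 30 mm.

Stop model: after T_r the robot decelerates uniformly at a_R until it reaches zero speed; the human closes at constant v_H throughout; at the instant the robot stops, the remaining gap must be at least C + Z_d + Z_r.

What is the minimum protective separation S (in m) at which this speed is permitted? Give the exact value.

stop time T_s = (1/20)/(6/5) = 0.0417 s
robot in T_r: 0.0500·0.1200 = 0.0060 m
robot under decel: 0.0500²/(2·1.2000) = 0.0010 m
human closes 0.8000·0.1617 = 0.1293 m
C+Z_d+Z_r = 0.2000+0.0300+0.0300 = 0.2600 m
S_min ≈ 0.0060+0.0010+0.1293+0.2600  ⇒  S_min = 3171/8000 m

S_min = 3171/8000 m = 0.3964 m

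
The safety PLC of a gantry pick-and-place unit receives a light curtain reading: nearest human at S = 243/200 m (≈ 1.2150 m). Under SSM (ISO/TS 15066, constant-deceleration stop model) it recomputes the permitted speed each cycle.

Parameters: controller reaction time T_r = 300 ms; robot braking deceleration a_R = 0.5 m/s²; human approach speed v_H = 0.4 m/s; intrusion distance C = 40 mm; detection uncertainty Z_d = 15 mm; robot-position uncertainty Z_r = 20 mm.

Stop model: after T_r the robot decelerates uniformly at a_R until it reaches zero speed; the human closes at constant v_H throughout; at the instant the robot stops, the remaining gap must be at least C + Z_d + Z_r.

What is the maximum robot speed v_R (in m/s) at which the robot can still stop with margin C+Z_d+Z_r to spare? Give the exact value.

collect terms ⇒ (1)·v_R² + (11/10)·v_R + (-51/50) = 0
  disc = (11/10)² − 4·(1)·(-51/50) = 529/100 ; √disc = 23/10
  v_R = (−(11/10) + 23/10) / (2·(1)) = 3/5 m/s
check:
stop time T_s = (3/5)/(1/2) = 1.2000 s
robot covers v_R·T_r = 0.6000·0.3000 = 0.1800 m before braking
robot covers 0.6000·1.2000 − ½·0.5000·1.2000² = 0.3600 m while stopping
person approaches 0.4000·(0.3000+1.2000) = 0.6000 m
C+Z_d+Z_r = 0.0400+0.0150+0.0200 = 0.0750 m
sum ≈ 0.1800+0.3600+0.6000+0.0750 ≈ 1.2150 m = S ✓

v_R_max = 3/5 m/s = 0.6000 m/s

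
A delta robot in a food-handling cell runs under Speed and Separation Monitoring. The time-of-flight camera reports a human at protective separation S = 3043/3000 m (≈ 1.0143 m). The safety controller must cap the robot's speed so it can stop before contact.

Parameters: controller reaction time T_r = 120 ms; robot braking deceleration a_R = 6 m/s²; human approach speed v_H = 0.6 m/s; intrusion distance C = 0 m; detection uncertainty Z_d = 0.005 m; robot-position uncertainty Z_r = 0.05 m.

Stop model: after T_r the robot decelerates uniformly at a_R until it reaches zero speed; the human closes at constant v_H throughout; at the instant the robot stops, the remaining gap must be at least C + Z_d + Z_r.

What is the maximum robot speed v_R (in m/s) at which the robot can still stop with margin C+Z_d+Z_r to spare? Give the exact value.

collect terms ⇒ (1/12)·v_R² + (11/50)·v_R + (-1331/1500) = 0
  disc = (11/50)² − 4·(1/12)·(-1331/1500) = 1936/5625 ; √disc = 44/75
  v_R = (−(11/50) + 44/75) / (2·(1/12)) = 11/5 m/s
check:
T_s = v_R/a_R = (11/5)/6 = 0.3667 s
robot covers v_R·T_r = 2.2000·0.1200 = 0.2640 m before braking
robot under decel: 2.2000²/(2·6.0000) = 0.4033 m
person approaches 0.6000·(0.1200+0.3667) = 0.2920 m
C+Z_d+Z_r = 0.0000+0.0050+0.0500 = 0.0550 m
sum ≈ 0.2640+0.4033+0.2920+0.0550 ≈ 1.0143 m = S ✓

v_R_max = 11/5 m/s = 2.2000 m/s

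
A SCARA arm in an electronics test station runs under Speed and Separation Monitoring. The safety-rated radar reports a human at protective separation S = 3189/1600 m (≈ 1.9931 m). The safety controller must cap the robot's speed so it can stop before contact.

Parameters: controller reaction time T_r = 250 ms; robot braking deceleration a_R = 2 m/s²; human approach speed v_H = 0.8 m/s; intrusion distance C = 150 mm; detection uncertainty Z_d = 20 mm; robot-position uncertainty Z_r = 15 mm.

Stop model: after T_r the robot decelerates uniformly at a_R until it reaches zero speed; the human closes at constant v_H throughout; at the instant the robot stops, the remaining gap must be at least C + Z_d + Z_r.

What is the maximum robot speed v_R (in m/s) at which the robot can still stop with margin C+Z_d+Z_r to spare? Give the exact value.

v_R_max = 31/20 m/s = 1.5500 m/s

at the boundary: (1/4)·v² + (13/20)·v + (-2573/1600) = 0
  disc = (13/20)² − 4·(1/4)·(-2573/1600) = 3249/1600 ; √disc = 57/40
  v_R = (−(13/20) + 57/40) / (2·(1/4)) = 31/20 m/s
check:
T_s = v_R/a_R = (31/20)/2 = 0.7750 s
robot in T_r: 1.5500·0.2500 = 0.3875 m
robot covers 1.5500·0.7750 − ½·2.0000·0.7750² = 0.6006 m while stopping
human over T_r+T_s: 0.8000·(0.2500+0.7750) = 0.8200 m
residual clearance needed = 0.1500+0.0200+0.0150 = 0.1850 m
sum ≈ 0.3875+0.6006+0.8200+0.1850 ≈ 1.9931 m = S ✓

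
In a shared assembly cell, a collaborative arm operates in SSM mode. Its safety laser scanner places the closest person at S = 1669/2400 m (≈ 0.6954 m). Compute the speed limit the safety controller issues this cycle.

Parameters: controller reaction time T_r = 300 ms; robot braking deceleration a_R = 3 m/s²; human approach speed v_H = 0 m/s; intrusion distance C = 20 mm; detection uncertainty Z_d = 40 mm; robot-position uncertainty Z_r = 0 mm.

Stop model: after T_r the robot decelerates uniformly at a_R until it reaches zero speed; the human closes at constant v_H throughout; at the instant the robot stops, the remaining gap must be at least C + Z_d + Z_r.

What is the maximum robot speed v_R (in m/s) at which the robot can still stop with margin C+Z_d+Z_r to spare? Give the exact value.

v_R_max = 5/4 m/s = 1.2500 m/s

quadratic (1/6)·v² + (3/10)·v + (-61/96) = 0
  disc = (3/10)² − 4·(1/6)·(-61/96) = 1849/3600 ; √disc = 43/60
  v_R = (−(3/10) + 43/60) / (2·(1/6)) = 5/4 m/s
check:
T_s = v_R/a_R = (5/4)/3 = 0.4167 s
robot covers v_R·T_r = 1.2500·0.3000 = 0.3750 m before braking
robot under decel: 1.2500²/(2·3.0000) = 0.2604 m
person approaches 0.0000·(0.3000+0.4167) = 0.0000 m
residual clearance needed = 0.0200+0.0400+0.0000 = 0.0600 m
sum ≈ 0.3750+0.2604+0.0000+0.0600 ≈ 0.6954 m = S ✓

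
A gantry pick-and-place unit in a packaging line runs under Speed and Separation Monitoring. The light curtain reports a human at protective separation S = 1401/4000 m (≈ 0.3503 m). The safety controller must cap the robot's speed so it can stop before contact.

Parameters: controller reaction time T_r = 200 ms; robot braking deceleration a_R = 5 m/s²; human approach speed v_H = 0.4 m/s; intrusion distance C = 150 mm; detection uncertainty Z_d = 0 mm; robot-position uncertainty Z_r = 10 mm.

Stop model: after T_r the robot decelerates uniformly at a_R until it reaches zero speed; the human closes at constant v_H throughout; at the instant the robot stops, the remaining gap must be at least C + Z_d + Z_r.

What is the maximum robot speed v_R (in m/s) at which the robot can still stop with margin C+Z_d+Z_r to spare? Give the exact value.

v_R_max = 7/20 m/s = 0.3500 m/s

quadratic (1/10)·v² + (7/25)·v + (-441/4000) = 0
  disc = (7/25)² − 4·(1/10)·(-441/4000) = 49/400 ; √disc = 7/20
  v_R = (−(7/25) + 7/20) / (2·(1/10)) = 7/20 m/s
check:
braking lasts T_s = (7/20)/5 = 0.0700 s
robot covers v_R·T_r = 0.3500·0.2000 = 0.0700 m before braking
robot covers 0.3500·0.0700 − ½·5.0000·0.0700² = 0.0123 m while stopping
human closes 0.4000·0.2700 = 0.1080 m
margins: 0.1500+0.0000+0.0100 = 0.1600 m
sum ≈ 0.0700+0.0123+0.1080+0.1600 ≈ 0.3503 m = S ✓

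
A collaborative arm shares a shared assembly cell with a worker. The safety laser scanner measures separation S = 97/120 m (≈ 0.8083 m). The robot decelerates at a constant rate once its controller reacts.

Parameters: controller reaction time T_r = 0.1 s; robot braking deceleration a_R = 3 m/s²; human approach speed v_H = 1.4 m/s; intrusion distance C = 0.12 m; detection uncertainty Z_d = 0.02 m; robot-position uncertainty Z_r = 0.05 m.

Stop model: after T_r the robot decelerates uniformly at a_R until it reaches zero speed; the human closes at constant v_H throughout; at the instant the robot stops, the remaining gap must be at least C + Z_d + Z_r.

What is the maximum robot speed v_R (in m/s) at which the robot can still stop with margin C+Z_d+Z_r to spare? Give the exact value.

v_R_max = 7/10 m/s = 0.7000 m/s

at the boundary: (1/6)·v² + (17/30)·v + (-287/600) = 0
  disc = (17/30)² − 4·(1/6)·(-287/600) = 16/25 ; √disc = 4/5
  v_R = (−(17/30) + 4/5) / (2·(1/6)) = 7/10 m/s
check:
T_s = v_R/a_R = (7/10)/3 = 0.2333 s
robot in T_r: 0.7000·0.1000 = 0.0700 m
robot covers 0.7000·0.2333 − ½·3.0000·0.2333² = 0.0817 m while stopping
person approaches 1.4000·(0.1000+0.2333) = 0.4667 m
C+Z_d+Z_r = 0.1200+0.0200+0.0500 = 0.1900 m
sum ≈ 0.0700+0.0817+0.4667+0.1900 ≈ 0.8083 m = S ✓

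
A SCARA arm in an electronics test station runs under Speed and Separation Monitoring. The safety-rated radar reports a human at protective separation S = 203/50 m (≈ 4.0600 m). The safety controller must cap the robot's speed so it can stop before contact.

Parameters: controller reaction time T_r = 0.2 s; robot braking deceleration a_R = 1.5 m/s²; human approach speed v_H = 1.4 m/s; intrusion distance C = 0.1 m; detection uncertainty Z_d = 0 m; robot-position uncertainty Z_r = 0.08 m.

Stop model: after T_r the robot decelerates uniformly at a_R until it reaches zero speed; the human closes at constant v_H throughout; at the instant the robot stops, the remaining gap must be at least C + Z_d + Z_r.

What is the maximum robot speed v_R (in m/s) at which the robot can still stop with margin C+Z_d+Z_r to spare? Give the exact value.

collect terms ⇒ (1/3)·v_R² + (17/15)·v_R + (-18/5) = 0
  disc = (17/15)² − 4·(1/3)·(-18/5) = 1369/225 ; √disc = 37/15
  v_R = (−(17/15) + 37/15) / (2·(1/3)) = 2 m/s
check:
stop time T_s = 2/(3/2) = 1.3333 s
robot covers v_R·T_r = 2.0000·0.2000 = 0.4000 m before braking
robot covers 2.0000·1.3333 − ½·1.5000·1.3333² = 1.3333 m while stopping
human closes 1.4000·1.5333 = 2.1467 m
margins: 0.1000+0.0000+0.0800 = 0.1800 m
sum ≈ 0.4000+1.3333+2.1467+0.1800 ≈ 4.0600 m = S ✓

v_R_max = 2 m/s = 2.0000 m/s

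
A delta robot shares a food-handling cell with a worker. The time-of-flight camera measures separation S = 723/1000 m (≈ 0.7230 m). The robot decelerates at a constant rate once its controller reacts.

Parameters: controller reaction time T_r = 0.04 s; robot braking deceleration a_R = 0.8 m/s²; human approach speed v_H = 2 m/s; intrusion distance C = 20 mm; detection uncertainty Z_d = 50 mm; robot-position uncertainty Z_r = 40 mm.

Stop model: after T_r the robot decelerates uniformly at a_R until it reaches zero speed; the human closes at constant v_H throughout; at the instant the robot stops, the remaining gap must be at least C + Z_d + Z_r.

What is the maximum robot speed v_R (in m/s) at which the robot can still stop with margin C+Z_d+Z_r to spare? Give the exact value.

at the boundary: (5/8)·v² + (127/50)·v + (-533/1000) = 0
  disc = (127/50)² − 4·(5/8)·(-533/1000) = 77841/10000 ; √disc = 279/100
  v_R = (−(127/50) + 279/100) / (2·(5/8)) = 1/5 m/s
check:
T_s = v_R/a_R = (1/5)/(4/5) = 0.2500 s
reaction-phase robot travel = 0.2000·0.0400 = 0.0080 m
robot under decel: 0.2000²/(2·0.8000) = 0.0250 m
human over T_r+T_s: 2.0000·(0.0400+0.2500) = 0.5800 m
C+Z_d+Z_r = 0.0200+0.0500+0.0400 = 0.1100 m
sum ≈ 0.0080+0.0250+0.5800+0.1100 ≈ 0.7230 m = S ✓

v_R_max = 1/5 m/s = 0.2000 m/s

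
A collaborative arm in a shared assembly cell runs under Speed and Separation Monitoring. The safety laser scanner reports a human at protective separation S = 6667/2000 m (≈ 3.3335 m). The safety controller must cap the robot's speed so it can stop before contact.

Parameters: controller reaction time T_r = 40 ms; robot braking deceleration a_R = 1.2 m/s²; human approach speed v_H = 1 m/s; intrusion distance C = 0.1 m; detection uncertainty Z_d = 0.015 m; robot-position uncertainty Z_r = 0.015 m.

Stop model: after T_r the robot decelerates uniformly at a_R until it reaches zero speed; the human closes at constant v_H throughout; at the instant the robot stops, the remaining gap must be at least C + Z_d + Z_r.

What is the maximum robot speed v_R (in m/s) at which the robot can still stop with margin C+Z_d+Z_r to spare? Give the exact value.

collect terms ⇒ (5/12)·v_R² + (131/150)·v_R + (-6327/2000) = 0
  disc = (131/150)² − 4·(5/12)·(-6327/2000) = 543169/90000 ; √disc = 737/300
  v_R = (−(131/150) + 737/300) / (2·(5/12)) = 19/10 m/s
check:
T_s = v_R/a_R = (19/10)/(6/5) = 1.5833 s
robot covers v_R·T_r = 1.9000·0.0400 = 0.0760 m before braking
braking distance = 1.9000²/(2·1.2000) = 1.5042 m
human over T_r+T_s: 1.0000·(0.0400+1.5833) = 1.6233 m
residual clearance needed = 0.1000+0.0150+0.0150 = 0.1300 m
sum ≈ 0.0760+1.5042+1.6233+0.1300 ≈ 3.3335 m = S ✓

v_R_max = 19/10 m/s = 1.9000 m/s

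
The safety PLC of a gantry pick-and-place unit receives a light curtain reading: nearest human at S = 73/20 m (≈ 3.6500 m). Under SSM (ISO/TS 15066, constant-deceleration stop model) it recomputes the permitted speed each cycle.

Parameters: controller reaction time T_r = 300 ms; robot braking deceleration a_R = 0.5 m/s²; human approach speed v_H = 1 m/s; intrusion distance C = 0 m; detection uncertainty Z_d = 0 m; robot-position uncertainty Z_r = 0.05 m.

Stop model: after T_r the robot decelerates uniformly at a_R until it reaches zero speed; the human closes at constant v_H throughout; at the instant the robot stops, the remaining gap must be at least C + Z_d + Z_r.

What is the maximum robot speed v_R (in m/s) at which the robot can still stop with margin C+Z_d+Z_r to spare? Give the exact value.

v_R_max = 1 m/s = 1.0000 m/s

quadratic (1)·v² + (23/10)·v + (-33/10) = 0
  disc = (23/10)² − 4·(1)·(-33/10) = 1849/100 ; √disc = 43/10
  v_R = (−(23/10) + 43/10) / (2·(1)) = 1 m/s
check:
T_s = v_R/a_R = 1/(1/2) = 2.0000 s
reaction-phase robot travel = 1.0000·0.3000 = 0.3000 m
robot covers 1.0000·2.0000 − ½·0.5000·2.0000² = 1.0000 m while stopping
human closes 1.0000·2.3000 = 2.3000 m
residual clearance needed = 0.0000+0.0000+0.0500 = 0.0500 m
sum ≈ 0.3000+1.0000+2.3000+0.0500 ≈ 3.6500 m = S ✓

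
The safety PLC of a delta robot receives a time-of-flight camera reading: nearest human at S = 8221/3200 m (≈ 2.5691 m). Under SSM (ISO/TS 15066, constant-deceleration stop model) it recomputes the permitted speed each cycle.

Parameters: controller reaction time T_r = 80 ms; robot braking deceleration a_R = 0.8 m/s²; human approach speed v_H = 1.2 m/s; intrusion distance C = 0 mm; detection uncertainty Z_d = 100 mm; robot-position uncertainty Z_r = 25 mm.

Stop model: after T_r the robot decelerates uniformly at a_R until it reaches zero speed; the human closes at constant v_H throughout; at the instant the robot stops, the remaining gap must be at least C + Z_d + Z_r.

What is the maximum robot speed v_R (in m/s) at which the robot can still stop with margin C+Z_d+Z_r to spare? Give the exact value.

collect terms ⇒ (5/8)·v_R² + (79/50)·v_R + (-37569/16000) = 0
  disc = (79/50)² − 4·(5/8)·(-37569/16000) = 1338649/160000 ; √disc = 1157/400
  v_R = (−(79/50) + 1157/400) / (2·(5/8)) = 21/20 m/s
check:
T_s = v_R/a_R = (21/20)/(4/5) = 1.3125 s
reaction-phase robot travel = 1.0500·0.0800 = 0.0840 m
braking distance = 1.0500²/(2·0.8000) = 0.6891 m
person approaches 1.2000·(0.0800+1.3125) = 1.6710 m
C+Z_d+Z_r = 0.0000+0.1000+0.0250 = 0.1250 m
sum ≈ 0.0840+0.6891+1.6710+0.1250 ≈ 2.5691 m = S ✓

v_R_max = 21/20 m/s = 1.0500 m/s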